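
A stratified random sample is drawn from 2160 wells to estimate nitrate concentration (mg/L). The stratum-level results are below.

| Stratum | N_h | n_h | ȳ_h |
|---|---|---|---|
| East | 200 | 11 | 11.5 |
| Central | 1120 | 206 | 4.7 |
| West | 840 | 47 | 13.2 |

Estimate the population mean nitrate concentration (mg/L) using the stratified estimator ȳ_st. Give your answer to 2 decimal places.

N = Σ N_h = 2160. Stratum weights W_h = N_h/N.
ȳ_st = (200·11.5 + 1120·4.7 + 840·13.2) / 2160 = 8.6352

ȳ_st ≈ 8.64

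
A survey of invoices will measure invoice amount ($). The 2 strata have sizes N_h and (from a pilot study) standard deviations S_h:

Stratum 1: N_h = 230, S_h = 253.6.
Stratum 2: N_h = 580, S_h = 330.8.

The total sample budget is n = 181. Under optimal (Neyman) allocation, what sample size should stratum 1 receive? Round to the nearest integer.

42

Neyman allocation: n_h = n · N_h S_h / Σ N_i S_i, with n = 181.
  stratum 1: N_h·S_h = 230·253.6 = 58328.00
  stratum 2: N_h·S_h = 580·330.8 = 191864.00
Σ N_h S_h = 250192.00
n for stratum 1 = 181·58328.00/250192.00 = 42.197 → 42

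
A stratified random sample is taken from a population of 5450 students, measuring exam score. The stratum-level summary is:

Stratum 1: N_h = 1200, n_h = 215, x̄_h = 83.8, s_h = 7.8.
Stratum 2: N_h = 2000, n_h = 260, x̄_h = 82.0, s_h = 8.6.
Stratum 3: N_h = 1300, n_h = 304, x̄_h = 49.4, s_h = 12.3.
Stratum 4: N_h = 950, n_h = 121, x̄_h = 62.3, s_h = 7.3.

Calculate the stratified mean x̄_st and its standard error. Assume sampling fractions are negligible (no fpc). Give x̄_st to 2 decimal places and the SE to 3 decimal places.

x̄_st ≈ 71.19, SE ≈ 0.306

x̄_st = Σ W_h x̄_h = (1200·83.8 + 2000·82.0 + 1300·49.4 + 950·62.3)/5450 = 71.18624
V̂(x̄_st) = Σ W_h² s_h²/n_h, with W_h = N_h/N and N = 5450:
  stratum 1: (1200/5450)²·7.8²/215 = 0.0137189
  stratum 2: (2000/5450)²·8.6²/260 = 0.0383081
  stratum 3: (1300/5450)²·12.3²/304 = 0.0283159
  stratum 4: (950/5450)²·7.3²/121 = 0.0133818
V̂(x̄_st) = 0.0937247
SE(x̄_st) = √0.0937247 = 0.306145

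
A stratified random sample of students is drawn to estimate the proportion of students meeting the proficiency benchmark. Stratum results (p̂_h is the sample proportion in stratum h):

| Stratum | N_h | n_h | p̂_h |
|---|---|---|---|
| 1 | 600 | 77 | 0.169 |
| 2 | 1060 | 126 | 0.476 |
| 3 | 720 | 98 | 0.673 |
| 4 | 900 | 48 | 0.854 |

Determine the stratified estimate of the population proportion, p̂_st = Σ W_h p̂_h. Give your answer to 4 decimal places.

p̂_st ≈ 0.5668

N = 3280; stratum weights W_h = N_h/N.
p̂_st = Σ W_h p̂_h = (600·0.169 + 1060·0.476 + 720·0.673 + 900·0.854)/3280 = 0.56680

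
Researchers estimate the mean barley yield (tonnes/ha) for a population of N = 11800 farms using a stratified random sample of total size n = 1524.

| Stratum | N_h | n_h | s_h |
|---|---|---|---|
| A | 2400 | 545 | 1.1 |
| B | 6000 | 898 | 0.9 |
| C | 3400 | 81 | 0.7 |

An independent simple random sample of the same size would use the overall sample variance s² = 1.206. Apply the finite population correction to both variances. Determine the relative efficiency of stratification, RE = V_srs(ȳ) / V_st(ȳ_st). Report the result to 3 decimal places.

RE ≈ 0.907

V̂(ȳ_st) = Σ W_h² (1 − n_h/N_h) s_h²/n_h, with W_h = N_h/N and N = 11800:
  stratum A: (2400/11800)²·(1 − 545/2400)·1.1²/545 = 7.09872e-05
  stratum B: (6000/11800)²·(1 − 898/6000)·0.9²/898 = 0.000198306
  stratum C: (3400/11800)²·(1 − 81/3400)·0.7²/81 = 0.000490268
V_st = 0.000759561
V_srs = (1 − 1524/11800)·1.206/1524 = 0.000689135
Relative efficiency = V_srs / V_st = 0.000689135/0.000759561 = 0.9073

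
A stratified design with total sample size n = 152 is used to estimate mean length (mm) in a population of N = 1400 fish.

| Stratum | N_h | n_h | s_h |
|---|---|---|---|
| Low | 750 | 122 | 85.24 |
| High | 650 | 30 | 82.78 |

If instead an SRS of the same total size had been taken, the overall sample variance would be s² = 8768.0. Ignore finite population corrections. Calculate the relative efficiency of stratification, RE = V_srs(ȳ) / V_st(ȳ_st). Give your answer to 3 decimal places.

V̂(ȳ_st) = Σ W_h² s_h²/n_h, with W_h = N_h/N and N = 1400:
  stratum Low: (750/1400)²·85.24²/122 = 17.092
  stratum High: (650/1400)²·82.78²/30 = 49.238
V_st = 66.33
V_srs = s²/n = 8768.0/152 = 57.6842
Relative efficiency = V_srs / V_st = 57.6842/66.33 = 0.8697

RE ≈ 0.870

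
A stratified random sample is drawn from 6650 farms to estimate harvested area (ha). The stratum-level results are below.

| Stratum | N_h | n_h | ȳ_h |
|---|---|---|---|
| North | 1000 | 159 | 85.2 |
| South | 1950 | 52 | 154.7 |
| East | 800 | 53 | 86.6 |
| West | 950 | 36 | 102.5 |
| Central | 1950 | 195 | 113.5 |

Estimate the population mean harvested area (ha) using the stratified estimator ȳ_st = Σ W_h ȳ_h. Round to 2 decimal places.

N = Σ N_h = 6650. Stratum weights W_h = N_h/N.
ȳ_st = (1000·85.2 + 1950·154.7 + 800·86.6 + 950·102.5 + 1950·113.5) / 6650 = 116.5180

ȳ_st ≈ 116.52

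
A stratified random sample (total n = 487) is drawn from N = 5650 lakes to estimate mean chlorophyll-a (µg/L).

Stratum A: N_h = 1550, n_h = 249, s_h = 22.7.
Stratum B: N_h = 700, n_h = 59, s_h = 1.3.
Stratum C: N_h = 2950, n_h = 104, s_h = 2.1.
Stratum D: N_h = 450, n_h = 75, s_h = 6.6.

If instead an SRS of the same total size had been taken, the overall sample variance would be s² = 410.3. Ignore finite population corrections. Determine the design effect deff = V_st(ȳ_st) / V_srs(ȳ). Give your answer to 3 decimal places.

deff ≈ 0.203

V̂(ȳ_st) = Σ W_h² s_h²/n_h, with W_h = N_h/N and N = 5650:
  stratum A: (1550/5650)²·22.7²/249 = 0.155747
  stratum B: (700/5650)²·1.3²/59 = 0.000439677
  stratum C: (2950/5650)²·2.1²/104 = 0.0115599
  stratum D: (450/5650)²·6.6²/75 = 0.0036843
V_st = 0.171431
V_srs = s²/n = 410.3/487 = 0.842505
deff = V_st / V_srs = 0.171431/0.842505 = 0.2035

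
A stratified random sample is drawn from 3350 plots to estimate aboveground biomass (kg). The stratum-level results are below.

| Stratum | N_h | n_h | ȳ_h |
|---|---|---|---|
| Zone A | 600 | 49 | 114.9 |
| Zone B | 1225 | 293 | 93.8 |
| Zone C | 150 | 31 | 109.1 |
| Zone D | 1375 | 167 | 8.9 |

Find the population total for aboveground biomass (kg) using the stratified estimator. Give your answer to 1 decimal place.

τ̂_st = Σ N_h ȳ_h = 600·114.9 + 1225·93.8 + 150·109.1 + 1375·8.9 = 212447.5

τ̂_st ≈ 212447.5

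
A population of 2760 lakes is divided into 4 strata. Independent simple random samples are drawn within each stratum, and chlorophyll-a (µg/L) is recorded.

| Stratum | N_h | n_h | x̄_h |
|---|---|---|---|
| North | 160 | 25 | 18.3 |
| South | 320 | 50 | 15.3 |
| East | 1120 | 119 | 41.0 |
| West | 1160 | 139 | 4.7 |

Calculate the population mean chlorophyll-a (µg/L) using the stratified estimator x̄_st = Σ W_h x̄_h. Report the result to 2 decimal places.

N = Σ N_h = 2760. Stratum weights W_h = N_h/N.
x̄_st = (160·18.3 + 320·15.3 + 1120·41.0 + 1160·4.7) / 2760 = 21.4478

x̄_st ≈ 21.45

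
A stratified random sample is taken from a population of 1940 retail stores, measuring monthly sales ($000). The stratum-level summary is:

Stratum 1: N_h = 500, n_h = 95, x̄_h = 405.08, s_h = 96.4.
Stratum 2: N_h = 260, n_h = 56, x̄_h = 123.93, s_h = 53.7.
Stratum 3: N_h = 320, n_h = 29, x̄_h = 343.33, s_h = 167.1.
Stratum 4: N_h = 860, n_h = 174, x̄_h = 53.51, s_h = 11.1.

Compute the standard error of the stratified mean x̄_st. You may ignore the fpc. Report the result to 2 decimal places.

SE(x̄_st) ≈ 5.81

V̂(x̄_st) = Σ W_h² s_h²/n_h, with W_h = N_h/N and N = 1940:
  stratum 1: (500/1940)²·96.4²/95 = 6.49781
  stratum 2: (260/1940)²·53.7²/56 = 0.924919
  stratum 3: (320/1940)²·167.1²/29 = 26.197
  stratum 4: (860/1940)²·11.1²/174 = 0.139152
V̂(x̄_st) = 33.7589
SE(x̄_st) = √33.7589 = 5.81024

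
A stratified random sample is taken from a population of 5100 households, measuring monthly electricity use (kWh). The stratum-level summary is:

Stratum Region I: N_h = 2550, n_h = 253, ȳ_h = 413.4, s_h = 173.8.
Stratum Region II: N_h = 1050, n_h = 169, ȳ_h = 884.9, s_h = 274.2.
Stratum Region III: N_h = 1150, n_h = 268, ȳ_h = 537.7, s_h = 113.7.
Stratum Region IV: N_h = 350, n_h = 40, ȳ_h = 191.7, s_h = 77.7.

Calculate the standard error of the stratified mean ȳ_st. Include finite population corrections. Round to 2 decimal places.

SE(ȳ_st) ≈ 6.72

V̂(ȳ_st) = Σ W_h² (1 − n_h/N_h) s_h²/n_h, with W_h = N_h/N and N = 5100:
  stratum Region I: (2550/5100)²·(1 − 253/2550)·173.8²/253 = 26.8868
  stratum Region II: (1050/5100)²·(1 − 169/1050)·274.2²/169 = 15.8224
  stratum Region III: (1150/5100)²·(1 − 268/1150)·113.7²/268 = 1.8811
  stratum Region IV: (350/5100)²·(1 − 40/350)·77.7²/40 = 0.62961
V̂(ȳ_st) = 45.22
SE(ȳ_st) = √45.22 = 6.72458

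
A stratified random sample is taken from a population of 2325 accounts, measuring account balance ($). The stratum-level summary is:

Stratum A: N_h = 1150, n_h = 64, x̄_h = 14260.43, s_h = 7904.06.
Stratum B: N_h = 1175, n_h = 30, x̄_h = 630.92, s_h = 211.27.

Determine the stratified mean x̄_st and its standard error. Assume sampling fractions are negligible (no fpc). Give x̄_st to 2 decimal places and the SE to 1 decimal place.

x̄_st = Σ W_h x̄_h = (1150·14260.43 + 1175·630.92)/2325 = 7372.39806
V̂(x̄_st) = Σ W_h² s_h²/n_h, with W_h = N_h/N and N = 2325:
  stratum A: (1150/2325)²·7904.06²/64 = 238820
  stratum B: (1175/2325)²·211.27²/30 = 380.001
V̂(x̄_st) = 239200
SE(x̄_st) = √239200 = 489.081

x̄_st ≈ 7372.40, SE ≈ 489.1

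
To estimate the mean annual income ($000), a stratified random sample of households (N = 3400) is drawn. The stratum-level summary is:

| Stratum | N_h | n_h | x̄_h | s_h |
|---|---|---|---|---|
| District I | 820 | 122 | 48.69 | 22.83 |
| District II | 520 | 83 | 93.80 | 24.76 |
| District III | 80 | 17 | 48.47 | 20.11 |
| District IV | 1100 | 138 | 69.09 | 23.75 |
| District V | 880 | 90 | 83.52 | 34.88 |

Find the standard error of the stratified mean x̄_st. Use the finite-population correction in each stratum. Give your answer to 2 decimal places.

V̂(x̄_st) = Σ W_h² (1 − n_h/N_h) s_h²/n_h, with W_h = N_h/N and N = 3400:
  stratum District I: (820/3400)²·(1 − 122/820)·22.83²/122 = 0.211526
  stratum District II: (520/3400)²·(1 − 83/520)·24.76²/83 = 0.145194
  stratum District III: (80/3400)²·(1 − 17/80)·20.11²/17 = 0.0103717
  stratum District IV: (1100/3400)²·(1 − 138/1100)·23.75²/138 = 0.374161
  stratum District V: (880/3400)²·(1 − 90/880)·34.88²/90 = 0.812947
V̂(x̄_st) = 1.5542
SE(x̄_st) = √1.5542 = 1.24668

SE(x̄_st) ≈ 1.25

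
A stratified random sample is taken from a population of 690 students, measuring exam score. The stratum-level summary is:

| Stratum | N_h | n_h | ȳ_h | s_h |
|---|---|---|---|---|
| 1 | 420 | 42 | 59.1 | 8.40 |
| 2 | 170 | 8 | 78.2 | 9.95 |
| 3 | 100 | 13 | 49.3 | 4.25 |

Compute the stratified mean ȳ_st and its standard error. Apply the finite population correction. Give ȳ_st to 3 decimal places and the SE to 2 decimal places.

ȳ_st ≈ 62.386, SE ≈ 1.14

ȳ_st = Σ W_h ȳ_h = (420·59.1 + 170·78.2 + 100·49.3)/690 = 62.38551
V̂(ȳ_st) = Σ W_h² (1 − n_h/N_h) s_h²/n_h, with W_h = N_h/N and N = 690:
  stratum 1: (420/690)²·(1 − 42/420)·8.40²/42 = 0.560212
  stratum 2: (170/690)²·(1 − 8/170)·9.95²/8 = 0.71585
  stratum 3: (100/690)²·(1 − 13/100)·4.25²/13 = 0.0253896
V̂(ȳ_st) = 1.30145
SE(ȳ_st) = √1.30145 = 1.14081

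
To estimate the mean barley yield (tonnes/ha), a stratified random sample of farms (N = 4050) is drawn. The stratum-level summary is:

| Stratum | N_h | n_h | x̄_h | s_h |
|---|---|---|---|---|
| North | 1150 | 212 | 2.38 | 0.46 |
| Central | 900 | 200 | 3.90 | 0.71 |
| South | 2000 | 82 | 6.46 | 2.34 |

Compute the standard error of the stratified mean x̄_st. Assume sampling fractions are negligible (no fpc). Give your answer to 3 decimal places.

SE(x̄_st) ≈ 0.128

V̂(x̄_st) = Σ W_h² s_h²/n_h, with W_h = N_h/N and N = 4050:
  stratum North: (1150/4050)²·0.46²/212 = 8.04758e-05
  stratum Central: (900/4050)²·0.71²/200 = 0.000124469
  stratum South: (2000/4050)²·2.34²/82 = 0.0162843
V̂(x̄_st) = 0.0164892
SE(x̄_st) = √0.0164892 = 0.12841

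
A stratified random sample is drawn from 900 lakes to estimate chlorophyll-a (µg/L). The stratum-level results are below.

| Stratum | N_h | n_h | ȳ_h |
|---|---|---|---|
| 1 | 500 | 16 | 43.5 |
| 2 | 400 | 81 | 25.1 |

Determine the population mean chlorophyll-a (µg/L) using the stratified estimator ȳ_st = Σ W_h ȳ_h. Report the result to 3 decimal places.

ȳ_st ≈ 35.322

N = Σ N_h = 900. Stratum weights W_h = N_h/N.
ȳ_st = (500·43.5 + 400·25.1) / 900 = 35.32222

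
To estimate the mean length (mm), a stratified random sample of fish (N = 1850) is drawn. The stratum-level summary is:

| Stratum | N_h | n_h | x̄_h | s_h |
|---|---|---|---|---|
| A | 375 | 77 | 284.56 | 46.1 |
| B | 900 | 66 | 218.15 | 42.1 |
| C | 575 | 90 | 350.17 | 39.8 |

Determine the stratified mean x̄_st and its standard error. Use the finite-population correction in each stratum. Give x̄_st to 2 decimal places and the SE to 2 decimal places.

x̄_st ≈ 272.64, SE ≈ 2.87

x̄_st = Σ W_h x̄_h = (375·284.56 + 900·218.15 + 575·350.17)/1850 = 272.64473
V̂(x̄_st) = Σ W_h² (1 − n_h/N_h) s_h²/n_h, with W_h = N_h/N and N = 1850:
  stratum A: (375/1850)²·(1 − 77/375)·46.1²/77 = 0.901188
  stratum B: (900/1850)²·(1 − 66/900)·42.1²/66 = 5.88959
  stratum C: (575/1850)²·(1 − 90/575)·39.8²/90 = 1.43413
V̂(x̄_st) = 8.22492
SE(x̄_st) = √8.22492 = 2.86791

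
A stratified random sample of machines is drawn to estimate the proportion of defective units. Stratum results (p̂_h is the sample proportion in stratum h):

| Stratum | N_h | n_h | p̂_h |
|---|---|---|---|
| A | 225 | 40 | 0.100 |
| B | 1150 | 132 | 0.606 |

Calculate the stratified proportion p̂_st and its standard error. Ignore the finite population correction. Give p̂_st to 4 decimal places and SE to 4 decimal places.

p̂_st ≈ 0.5232, SE ≈ 0.0366

N = 1375; stratum weights W_h = N_h/N.
p̂_st = Σ W_h p̂_h = (225·0.100 + 1150·0.606)/1375 = 0.52320
V̂(p̂_st) = Σ W_h² p̂_h(1−p̂_h)/(n_h−1):
  stratum A: (225/1375)²·0.100·0.900/39 = 6.17928e-05
  stratum B: (1150/1375)²·0.606·0.394/131 = 0.00127493
V̂(p̂_st) = 0.00133673; SE = √V̂ = 0.0365613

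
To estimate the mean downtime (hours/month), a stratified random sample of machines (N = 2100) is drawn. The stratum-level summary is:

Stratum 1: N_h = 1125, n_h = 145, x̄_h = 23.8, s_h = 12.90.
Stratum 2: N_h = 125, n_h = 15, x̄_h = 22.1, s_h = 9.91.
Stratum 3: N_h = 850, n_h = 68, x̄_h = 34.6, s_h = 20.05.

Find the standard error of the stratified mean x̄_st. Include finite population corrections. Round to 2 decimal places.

SE(x̄_st) ≈ 1.09

V̂(x̄_st) = Σ W_h² (1 − n_h/N_h) s_h²/n_h, with W_h = N_h/N and N = 2100:
  stratum 1: (1125/2100)²·(1 − 145/1125)·12.90²/145 = 0.286914
  stratum 2: (125/2100)²·(1 − 15/125)·9.91²/15 = 0.0204136
  stratum 3: (850/2100)²·(1 − 68/850)·20.05²/68 = 0.89106
V̂(x̄_st) = 1.19839
SE(x̄_st) = √1.19839 = 1.09471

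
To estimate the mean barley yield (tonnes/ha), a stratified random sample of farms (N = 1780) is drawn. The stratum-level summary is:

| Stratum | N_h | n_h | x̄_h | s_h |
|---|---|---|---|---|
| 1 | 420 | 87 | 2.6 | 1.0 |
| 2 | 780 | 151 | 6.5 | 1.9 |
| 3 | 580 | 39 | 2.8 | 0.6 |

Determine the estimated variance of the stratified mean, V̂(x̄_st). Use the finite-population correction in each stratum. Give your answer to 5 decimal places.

V̂(x̄_st) ≈ 0.00512

V̂(x̄_st) = Σ W_h² (1 − n_h/N_h) s_h²/n_h, with W_h = N_h/N and N = 1780:
  stratum 1: (420/1780)²·(1 − 87/420)·1.0²/87 = 0.000507381
  stratum 2: (780/1780)²·(1 − 151/780)·1.9²/151 = 0.00370199
  stratum 3: (580/1780)²·(1 − 39/580)·0.6²/39 = 0.000914162
V̂(x̄_st) = 0.00512354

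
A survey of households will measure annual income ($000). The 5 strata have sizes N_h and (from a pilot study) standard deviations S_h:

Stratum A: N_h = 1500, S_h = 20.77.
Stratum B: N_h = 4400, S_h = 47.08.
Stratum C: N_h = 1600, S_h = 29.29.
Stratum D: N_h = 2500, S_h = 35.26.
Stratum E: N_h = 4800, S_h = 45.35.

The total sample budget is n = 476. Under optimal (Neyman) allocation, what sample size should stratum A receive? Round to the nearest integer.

Neyman allocation: n_h = n · N_h S_h / Σ N_i S_i, with n = 476.
  stratum A: N_h·S_h = 1500·20.77 = 31155.00
  stratum B: N_h·S_h = 4400·47.08 = 207152.00
  stratum C: N_h·S_h = 1600·29.29 = 46864.00
  stratum D: N_h·S_h = 2500·35.26 = 88150.00
  stratum E: N_h·S_h = 4800·45.35 = 217680.00
Σ N_h S_h = 591001.00
n for stratum A = 476·31155.00/591001.00 = 25.093 → 25

25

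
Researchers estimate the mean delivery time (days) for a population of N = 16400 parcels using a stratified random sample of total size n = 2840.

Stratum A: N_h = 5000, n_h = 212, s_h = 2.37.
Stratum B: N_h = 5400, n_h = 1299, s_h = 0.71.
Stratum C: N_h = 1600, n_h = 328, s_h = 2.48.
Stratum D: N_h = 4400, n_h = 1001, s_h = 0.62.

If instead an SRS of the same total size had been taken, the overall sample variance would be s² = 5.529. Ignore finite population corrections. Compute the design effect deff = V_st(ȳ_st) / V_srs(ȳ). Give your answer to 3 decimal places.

deff ≈ 1.392

V̂(ȳ_st) = Σ W_h² s_h²/n_h, with W_h = N_h/N and N = 16400:
  stratum A: (5000/16400)²·2.37²/212 = 0.00246271
  stratum B: (5400/16400)²·0.71²/1299 = 4.20734e-05
  stratum C: (1600/16400)²·2.48²/328 = 0.000178477
  stratum D: (4400/16400)²·0.62²/1001 = 2.76418e-05
V_st = 0.0027109
V_srs = s²/n = 5.529/2840 = 0.00194683
deff = V_st / V_srs = 0.0027109/0.00194683 = 1.3925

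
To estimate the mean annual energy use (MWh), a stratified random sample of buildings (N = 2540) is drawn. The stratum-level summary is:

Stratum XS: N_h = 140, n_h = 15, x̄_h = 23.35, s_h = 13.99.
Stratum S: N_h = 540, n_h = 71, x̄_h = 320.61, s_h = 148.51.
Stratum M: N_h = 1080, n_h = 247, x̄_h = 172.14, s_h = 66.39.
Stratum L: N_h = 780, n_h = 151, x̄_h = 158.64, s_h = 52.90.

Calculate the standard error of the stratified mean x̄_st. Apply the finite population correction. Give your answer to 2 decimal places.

V̂(x̄_st) = Σ W_h² (1 − n_h/N_h) s_h²/n_h, with W_h = N_h/N and N = 2540:
  stratum XS: (140/2540)²·(1 − 15/140)·13.99²/15 = 0.0353928
  stratum S: (540/2540)²·(1 − 71/540)·148.51²/71 = 12.1942
  stratum M: (1080/2540)²·(1 − 247/1080)·66.39²/247 = 2.48834
  stratum L: (780/2540)²·(1 − 151/780)·52.90²/151 = 1.40933
V̂(x̄_st) = 16.1272
SE(x̄_st) = √16.1272 = 4.01587

SE(x̄_st) ≈ 4.02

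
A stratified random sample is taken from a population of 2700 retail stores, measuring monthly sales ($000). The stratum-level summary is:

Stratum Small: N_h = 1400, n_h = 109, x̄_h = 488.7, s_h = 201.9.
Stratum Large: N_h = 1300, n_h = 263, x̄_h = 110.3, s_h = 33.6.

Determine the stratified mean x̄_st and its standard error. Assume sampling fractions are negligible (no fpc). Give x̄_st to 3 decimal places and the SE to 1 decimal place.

x̄_st ≈ 306.507, SE ≈ 10.1

x̄_st = Σ W_h x̄_h = (1400·488.7 + 1300·110.3)/2700 = 306.50741
V̂(x̄_st) = Σ W_h² s_h²/n_h, with W_h = N_h/N and N = 2700:
  stratum Small: (1400/2700)²·201.9²/109 = 100.548
  stratum Large: (1300/2700)²·33.6²/263 = 0.995135
V̂(x̄_st) = 101.543
SE(x̄_st) = √101.543 = 10.0769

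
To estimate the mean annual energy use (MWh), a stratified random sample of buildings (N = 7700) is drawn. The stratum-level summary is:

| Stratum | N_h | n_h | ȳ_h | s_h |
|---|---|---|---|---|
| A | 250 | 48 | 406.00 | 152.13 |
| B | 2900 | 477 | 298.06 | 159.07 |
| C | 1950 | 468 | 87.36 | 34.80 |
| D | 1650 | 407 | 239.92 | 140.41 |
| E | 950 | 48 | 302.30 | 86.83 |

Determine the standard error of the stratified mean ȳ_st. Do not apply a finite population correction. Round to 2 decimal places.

V̂(ȳ_st) = Σ W_h² s_h²/n_h, with W_h = N_h/N and N = 7700:
  stratum A: (250/7700)²·152.13²/48 = 0.508261
  stratum B: (2900/7700)²·159.07²/477 = 7.52441
  stratum C: (1950/7700)²·34.80²/468 = 0.165959
  stratum D: (1650/7700)²·140.41²/407 = 2.22427
  stratum E: (950/7700)²·86.83²/48 = 2.39091
V̂(ȳ_st) = 12.8138
SE(ȳ_st) = √12.8138 = 3.57964

SE(ȳ_st) ≈ 3.58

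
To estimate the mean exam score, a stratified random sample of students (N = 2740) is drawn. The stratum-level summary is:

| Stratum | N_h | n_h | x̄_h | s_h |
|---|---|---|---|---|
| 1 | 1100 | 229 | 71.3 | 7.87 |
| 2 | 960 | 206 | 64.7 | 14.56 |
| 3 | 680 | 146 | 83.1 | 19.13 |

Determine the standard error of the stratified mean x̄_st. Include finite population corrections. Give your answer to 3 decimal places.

V̂(x̄_st) = Σ W_h² (1 − n_h/N_h) s_h²/n_h, with W_h = N_h/N and N = 2740:
  stratum 1: (1100/2740)²·(1 − 229/1100)·7.87²/229 = 0.0345163
  stratum 2: (960/2740)²·(1 − 206/960)·14.56²/206 = 0.0992195
  stratum 3: (680/2740)²·(1 − 146/680)·19.13²/146 = 0.121234
V̂(x̄_st) = 0.25497
SE(x̄_st) = √0.25497 = 0.504946

SE(x̄_st) ≈ 0.505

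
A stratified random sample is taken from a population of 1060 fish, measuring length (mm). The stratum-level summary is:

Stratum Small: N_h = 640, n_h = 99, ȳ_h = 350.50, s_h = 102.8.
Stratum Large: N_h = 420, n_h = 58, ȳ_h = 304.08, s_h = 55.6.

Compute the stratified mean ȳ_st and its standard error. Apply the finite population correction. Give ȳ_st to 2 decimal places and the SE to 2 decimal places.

ȳ_st ≈ 332.11, SE ≈ 6.33

ȳ_st = Σ W_h ȳ_h = (640·350.50 + 420·304.08)/1060 = 332.10717
V̂(ȳ_st) = Σ W_h² (1 − n_h/N_h) s_h²/n_h, with W_h = N_h/N and N = 1060:
  stratum Small: (640/1060)²·(1 − 99/640)·102.8²/99 = 32.894
  stratum Large: (420/1060)²·(1 − 58/420)·55.6²/58 = 7.2122
V̂(ȳ_st) = 40.1062
SE(ȳ_st) = √40.1062 = 6.33294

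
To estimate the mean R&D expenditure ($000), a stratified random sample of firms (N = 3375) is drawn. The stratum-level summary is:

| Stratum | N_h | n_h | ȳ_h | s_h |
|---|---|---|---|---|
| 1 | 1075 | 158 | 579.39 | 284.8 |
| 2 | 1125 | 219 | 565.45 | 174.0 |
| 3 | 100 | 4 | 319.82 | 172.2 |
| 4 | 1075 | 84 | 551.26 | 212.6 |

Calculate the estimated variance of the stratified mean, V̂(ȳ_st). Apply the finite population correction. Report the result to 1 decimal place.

V̂(ȳ_st) = Σ W_h² (1 − n_h/N_h) s_h²/n_h, with W_h = N_h/N and N = 3375:
  stratum 1: (1075/3375)²·(1 − 158/1075)·284.8²/158 = 44.4276
  stratum 2: (1125/3375)²·(1 − 219/1125)·174.0²/219 = 12.3705
  stratum 3: (100/3375)²·(1 − 4/100)·172.2²/4 = 6.24784
  stratum 4: (1075/3375)²·(1 − 84/1075)·212.6²/84 = 50.3248
V̂(ȳ_st) = 113.371

V̂(ȳ_st) ≈ 113.4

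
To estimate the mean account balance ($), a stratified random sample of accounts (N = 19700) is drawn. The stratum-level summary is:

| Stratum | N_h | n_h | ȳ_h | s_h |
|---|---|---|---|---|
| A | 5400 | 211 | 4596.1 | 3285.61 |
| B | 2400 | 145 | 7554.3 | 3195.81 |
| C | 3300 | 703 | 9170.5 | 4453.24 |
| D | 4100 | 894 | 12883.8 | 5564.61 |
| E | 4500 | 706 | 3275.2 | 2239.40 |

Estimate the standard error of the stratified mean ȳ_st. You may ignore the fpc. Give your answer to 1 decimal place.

SE(ȳ_st) ≈ 86.9

V̂(ȳ_st) = Σ W_h² s_h²/n_h, with W_h = N_h/N and N = 19700:
  stratum A: (5400/19700)²·3285.61²/211 = 3844.19
  stratum B: (2400/19700)²·3195.81²/145 = 1045.4
  stratum C: (3300/19700)²·4453.24²/703 = 791.575
  stratum D: (4100/19700)²·5564.61²/894 = 1500.26
  stratum E: (4500/19700)²·2239.40²/706 = 370.639
V̂(ȳ_st) = 7552.07
SE(ȳ_st) = √7552.07 = 86.9026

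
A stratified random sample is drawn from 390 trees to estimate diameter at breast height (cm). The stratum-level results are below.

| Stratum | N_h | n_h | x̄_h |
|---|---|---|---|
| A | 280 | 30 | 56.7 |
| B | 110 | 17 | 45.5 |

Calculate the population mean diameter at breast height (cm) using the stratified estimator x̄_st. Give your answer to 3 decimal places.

x̄_st ≈ 53.541

N = Σ N_h = 390. Stratum weights W_h = N_h/N.
x̄_st = (280·56.7 + 110·45.5) / 390 = 53.54103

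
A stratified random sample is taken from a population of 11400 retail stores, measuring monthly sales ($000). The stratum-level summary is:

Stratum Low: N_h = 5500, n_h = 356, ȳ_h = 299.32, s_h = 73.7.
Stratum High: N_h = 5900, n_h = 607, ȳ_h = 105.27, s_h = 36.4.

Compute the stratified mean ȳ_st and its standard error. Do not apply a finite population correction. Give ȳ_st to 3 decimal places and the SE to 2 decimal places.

ȳ_st ≈ 198.891, SE ≈ 2.03

ȳ_st = Σ W_h ȳ_h = (5500·299.32 + 5900·105.27)/11400 = 198.89061
V̂(ȳ_st) = Σ W_h² s_h²/n_h, with W_h = N_h/N and N = 11400:
  stratum Low: (5500/11400)²·73.7²/356 = 3.55141
  stratum High: (5900/11400)²·36.4²/607 = 0.584667
V̂(ȳ_st) = 4.13608
SE(ȳ_st) = √4.13608 = 2.03373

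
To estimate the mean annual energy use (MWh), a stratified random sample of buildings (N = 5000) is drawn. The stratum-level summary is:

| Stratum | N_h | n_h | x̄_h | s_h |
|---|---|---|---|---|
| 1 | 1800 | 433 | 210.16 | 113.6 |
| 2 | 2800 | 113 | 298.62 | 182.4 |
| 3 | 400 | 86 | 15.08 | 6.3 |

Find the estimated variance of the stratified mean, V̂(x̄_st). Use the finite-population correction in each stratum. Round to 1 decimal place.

V̂(x̄_st) ≈ 91.5

V̂(x̄_st) = Σ W_h² (1 − n_h/N_h) s_h²/n_h, with W_h = N_h/N and N = 5000:
  stratum 1: (1800/5000)²·(1 − 433/1800)·113.6²/433 = 2.93339
  stratum 2: (2800/5000)²·(1 − 113/2800)·182.4²/113 = 88.6047
  stratum 3: (400/5000)²·(1 − 86/400)·6.3²/86 = 0.00231863
V̂(x̄_st) = 91.5404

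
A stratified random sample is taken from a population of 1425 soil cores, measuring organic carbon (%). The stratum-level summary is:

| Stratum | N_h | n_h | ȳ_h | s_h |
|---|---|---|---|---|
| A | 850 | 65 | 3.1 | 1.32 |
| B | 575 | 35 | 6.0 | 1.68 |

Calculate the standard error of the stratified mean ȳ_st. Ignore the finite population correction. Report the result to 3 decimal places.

V̂(ȳ_st) = Σ W_h² s_h²/n_h, with W_h = N_h/N and N = 1425:
  stratum A: (850/1425)²·1.32²/65 = 0.00953768
  stratum B: (575/1425)²·1.68²/35 = 0.0131298
V̂(ȳ_st) = 0.0226674
SE(ȳ_st) = √0.0226674 = 0.150557

SE(ȳ_st) ≈ 0.151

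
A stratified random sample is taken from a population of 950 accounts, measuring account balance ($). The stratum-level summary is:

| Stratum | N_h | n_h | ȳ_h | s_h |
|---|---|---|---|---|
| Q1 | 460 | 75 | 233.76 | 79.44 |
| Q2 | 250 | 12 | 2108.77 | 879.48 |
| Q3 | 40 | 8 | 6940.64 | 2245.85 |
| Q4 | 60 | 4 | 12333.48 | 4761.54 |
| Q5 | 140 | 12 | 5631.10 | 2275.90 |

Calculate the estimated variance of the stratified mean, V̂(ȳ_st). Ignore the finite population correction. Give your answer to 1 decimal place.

V̂(ȳ_st) = Σ W_h² s_h²/n_h, with W_h = N_h/N and N = 950:
  stratum Q1: (460/950)²·79.44²/75 = 19.7281
  stratum Q2: (250/950)²·879.48²/12 = 4463.79
  stratum Q3: (40/950)²·2245.85²/8 = 1117.75
  stratum Q4: (60/950)²·4761.54²/4 = 22609.5
  stratum Q5: (140/950)²·2275.90²/12 = 9374.19
V̂(ȳ_st) = 37584.9

V̂(ȳ_st) ≈ 37584.9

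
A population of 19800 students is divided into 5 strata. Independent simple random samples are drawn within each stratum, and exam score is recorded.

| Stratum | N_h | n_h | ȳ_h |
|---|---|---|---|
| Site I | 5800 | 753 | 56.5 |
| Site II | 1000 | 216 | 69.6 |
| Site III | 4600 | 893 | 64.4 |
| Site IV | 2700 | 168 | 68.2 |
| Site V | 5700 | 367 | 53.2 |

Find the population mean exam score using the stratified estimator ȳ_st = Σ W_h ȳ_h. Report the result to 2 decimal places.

ȳ_st ≈ 59.64

N = Σ N_h = 19800. Stratum weights W_h = N_h/N.
ȳ_st = (5800·56.5 + 1000·69.6 + 4600·64.4 + 2700·68.2 + 5700·53.2) / 19800 = 59.6424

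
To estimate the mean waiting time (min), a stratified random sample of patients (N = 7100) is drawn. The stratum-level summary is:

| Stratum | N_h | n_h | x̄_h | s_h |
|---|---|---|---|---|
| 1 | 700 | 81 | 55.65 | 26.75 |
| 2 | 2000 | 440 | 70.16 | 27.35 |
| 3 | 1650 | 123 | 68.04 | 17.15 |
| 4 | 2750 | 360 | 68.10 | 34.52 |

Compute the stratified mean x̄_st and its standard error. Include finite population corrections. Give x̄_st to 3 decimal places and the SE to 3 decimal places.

x̄_st = Σ W_h x̄_h = (700·55.65 + 2000·70.16 + 1650·68.04 + 2750·68.10)/7100 = 67.43887
V̂(x̄_st) = Σ W_h² (1 − n_h/N_h) s_h²/n_h, with W_h = N_h/N and N = 7100:
  stratum 1: (700/7100)²·(1 − 81/700)·26.75²/81 = 0.0759337
  stratum 2: (2000/7100)²·(1 − 440/2000)·27.35²/440 = 0.10522
  stratum 3: (1650/7100)²·(1 − 123/1650)·17.15²/123 = 0.119517
  stratum 4: (2750/7100)²·(1 − 360/2750)·34.52²/360 = 0.431572
V̂(x̄_st) = 0.732243
SE(x̄_st) = √0.732243 = 0.855712

x̄_st ≈ 67.439, SE ≈ 0.856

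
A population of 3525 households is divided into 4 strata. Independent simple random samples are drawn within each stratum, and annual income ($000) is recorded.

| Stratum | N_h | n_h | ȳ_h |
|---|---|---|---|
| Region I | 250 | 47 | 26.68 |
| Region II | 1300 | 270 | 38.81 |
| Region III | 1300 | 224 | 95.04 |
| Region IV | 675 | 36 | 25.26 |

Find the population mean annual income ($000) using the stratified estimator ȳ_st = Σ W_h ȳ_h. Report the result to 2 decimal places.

N = Σ N_h = 3525. Stratum weights W_h = N_h/N.
ȳ_st = (250·26.68 + 1300·38.81 + 1300·95.04 + 675·25.26) / 3525 = 56.0923

ȳ_st ≈ 56.09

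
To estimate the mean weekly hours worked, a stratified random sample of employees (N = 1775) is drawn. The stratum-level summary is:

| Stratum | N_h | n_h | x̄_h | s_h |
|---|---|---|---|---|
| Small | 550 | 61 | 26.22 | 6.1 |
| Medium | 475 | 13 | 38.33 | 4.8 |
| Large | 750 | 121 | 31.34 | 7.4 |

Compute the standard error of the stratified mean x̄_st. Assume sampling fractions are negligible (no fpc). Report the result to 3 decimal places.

SE(x̄_st) ≈ 0.516

V̂(x̄_st) = Σ W_h² s_h²/n_h, with W_h = N_h/N and N = 1775:
  stratum Small: (550/1775)²·6.1²/61 = 0.0585677
  stratum Medium: (475/1775)²·4.8²/13 = 0.12692
  stratum Large: (750/1775)²·7.4²/121 = 0.0807986
V̂(x̄_st) = 0.266286
SE(x̄_st) = √0.266286 = 0.516029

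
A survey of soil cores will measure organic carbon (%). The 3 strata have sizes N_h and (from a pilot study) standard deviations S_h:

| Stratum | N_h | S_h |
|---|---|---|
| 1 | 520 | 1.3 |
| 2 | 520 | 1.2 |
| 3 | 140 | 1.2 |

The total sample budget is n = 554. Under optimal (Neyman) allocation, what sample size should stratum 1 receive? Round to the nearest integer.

Neyman allocation: n_h = n · N_h S_h / Σ N_i S_i, with n = 554.
  stratum 1: N_h·S_h = 520·1.3 = 676.00
  stratum 2: N_h·S_h = 520·1.2 = 624.00
  stratum 3: N_h·S_h = 140·1.2 = 168.00
Σ N_h S_h = 1468.00
n for stratum 1 = 554·676.00/1468.00 = 255.112 → 255

255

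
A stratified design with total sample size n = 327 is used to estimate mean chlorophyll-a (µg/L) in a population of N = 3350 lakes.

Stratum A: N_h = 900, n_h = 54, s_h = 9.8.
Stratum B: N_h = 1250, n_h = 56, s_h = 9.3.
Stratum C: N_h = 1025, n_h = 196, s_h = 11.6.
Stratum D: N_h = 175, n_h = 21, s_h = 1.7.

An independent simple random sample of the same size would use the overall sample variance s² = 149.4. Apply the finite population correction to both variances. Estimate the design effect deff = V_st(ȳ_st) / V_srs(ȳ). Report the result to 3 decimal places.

V̂(ȳ_st) = Σ W_h² (1 − n_h/N_h) s_h²/n_h, with W_h = N_h/N and N = 3350:
  stratum A: (900/3350)²·(1 − 54/900)·9.8²/54 = 0.120665
  stratum B: (1250/3350)²·(1 − 56/1250)·9.3²/56 = 0.205401
  stratum C: (1025/3350)²·(1 − 196/1025)·11.6²/196 = 0.0519815
  stratum D: (175/3350)²·(1 − 21/175)·1.7²/21 = 0.000330482
V_st = 0.378378
V_srs = (1 − 327/3350)·149.4/327 = 0.412284
deff = V_st / V_srs = 0.378378/0.412284 = 0.9178

deff ≈ 0.918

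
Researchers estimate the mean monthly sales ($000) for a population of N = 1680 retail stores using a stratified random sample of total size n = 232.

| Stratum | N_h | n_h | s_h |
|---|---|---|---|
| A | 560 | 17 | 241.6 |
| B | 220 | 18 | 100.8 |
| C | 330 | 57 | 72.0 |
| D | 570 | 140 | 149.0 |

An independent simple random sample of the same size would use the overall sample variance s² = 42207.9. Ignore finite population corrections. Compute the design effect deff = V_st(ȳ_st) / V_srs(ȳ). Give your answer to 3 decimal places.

deff ≈ 2.270

V̂(ȳ_st) = Σ W_h² s_h²/n_h, with W_h = N_h/N and N = 1680:
  stratum A: (560/1680)²·241.6²/17 = 381.507
  stratum B: (220/1680)²·100.8²/18 = 9.68
  stratum C: (330/1680)²·72.0²/57 = 3.50913
  stratum D: (570/1680)²·149.0²/140 = 18.2547
V_st = 412.951
V_srs = s²/n = 42207.9/232 = 181.931
deff = V_st / V_srs = 412.951/181.931 = 2.2698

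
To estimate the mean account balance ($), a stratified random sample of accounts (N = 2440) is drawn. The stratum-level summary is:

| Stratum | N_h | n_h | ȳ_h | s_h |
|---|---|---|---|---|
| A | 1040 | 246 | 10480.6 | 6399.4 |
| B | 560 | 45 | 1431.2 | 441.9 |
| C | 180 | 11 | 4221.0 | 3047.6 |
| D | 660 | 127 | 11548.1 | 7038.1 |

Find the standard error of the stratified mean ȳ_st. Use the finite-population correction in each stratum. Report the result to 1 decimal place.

SE(ȳ_st) ≈ 225.1

V̂(ȳ_st) = Σ W_h² (1 − n_h/N_h) s_h²/n_h, with W_h = N_h/N and N = 2440:
  stratum A: (1040/2440)²·(1 − 246/1040)·6399.4²/246 = 23089.7
  stratum B: (560/2440)²·(1 − 45/560)·441.9²/45 = 210.209
  stratum C: (180/2440)²·(1 − 11/180)·3047.6²/11 = 4314.23
  stratum D: (660/2440)²·(1 − 127/660)·7038.1²/127 = 23046.2
V̂(ȳ_st) = 50660.3
SE(ȳ_st) = √50660.3 = 225.078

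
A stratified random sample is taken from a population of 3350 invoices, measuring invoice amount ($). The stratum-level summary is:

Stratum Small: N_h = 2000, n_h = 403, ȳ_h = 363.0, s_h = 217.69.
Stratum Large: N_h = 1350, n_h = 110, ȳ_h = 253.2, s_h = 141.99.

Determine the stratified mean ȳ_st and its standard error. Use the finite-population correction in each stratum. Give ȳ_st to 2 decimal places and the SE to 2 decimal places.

ȳ_st = Σ W_h ȳ_h = (2000·363.0 + 1350·253.2)/3350 = 318.75224
V̂(ȳ_st) = Σ W_h² (1 − n_h/N_h) s_h²/n_h, with W_h = N_h/N and N = 3350:
  stratum Small: (2000/3350)²·(1 − 403/2000)·217.69²/403 = 33.467
  stratum Large: (1350/3350)²·(1 − 110/1350)·141.99²/110 = 27.3394
V̂(ȳ_st) = 60.8064
SE(ȳ_st) = √60.8064 = 7.79785

ȳ_st ≈ 318.75, SE ≈ 7.80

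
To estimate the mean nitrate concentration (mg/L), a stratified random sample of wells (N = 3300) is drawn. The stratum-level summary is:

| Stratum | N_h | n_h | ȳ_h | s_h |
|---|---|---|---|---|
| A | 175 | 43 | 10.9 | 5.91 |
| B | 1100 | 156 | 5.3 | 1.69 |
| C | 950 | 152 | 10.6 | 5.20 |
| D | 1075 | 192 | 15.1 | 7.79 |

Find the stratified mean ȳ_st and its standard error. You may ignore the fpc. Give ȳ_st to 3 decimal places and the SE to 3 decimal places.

ȳ_st = Σ W_h ȳ_h = (175·10.9 + 1100·5.3 + 950·10.6 + 1075·15.1)/3300 = 10.31515
V̂(ȳ_st) = Σ W_h² s_h²/n_h, with W_h = N_h/N and N = 3300:
  stratum A: (175/3300)²·5.91²/43 = 0.00228431
  stratum B: (1100/3300)²·1.69²/156 = 0.00203426
  stratum C: (950/3300)²·5.20²/152 = 0.0147429
  stratum D: (1075/3300)²·7.79²/192 = 0.03354
V̂(ȳ_st) = 0.0526014
SE(ȳ_st) = √0.0526014 = 0.22935

ȳ_st ≈ 10.315, SE ≈ 0.229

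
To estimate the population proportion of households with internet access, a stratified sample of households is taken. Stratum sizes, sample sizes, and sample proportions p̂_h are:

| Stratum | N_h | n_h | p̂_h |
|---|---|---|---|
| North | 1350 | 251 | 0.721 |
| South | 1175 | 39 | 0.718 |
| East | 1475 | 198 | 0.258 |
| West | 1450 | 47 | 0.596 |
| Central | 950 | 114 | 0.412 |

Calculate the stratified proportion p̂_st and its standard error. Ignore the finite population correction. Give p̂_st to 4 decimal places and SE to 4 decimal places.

N = 6400; stratum weights W_h = N_h/N.
p̂_st = Σ W_h p̂_h = (1350·0.721 + 1175·0.718 + 1475·0.258 + 1450·0.596 + 950·0.412)/6400 = 0.53955
V̂(p̂_st) = Σ W_h² p̂_h(1−p̂_h)/(n_h−1):
  stratum North: (1350/6400)²·0.721·0.279/250 = 3.5802e-05
  stratum South: (1175/6400)²·0.718·0.282/38 = 0.0001796
  stratum East: (1475/6400)²·0.258·0.742/197 = 5.16157e-05
  stratum West: (1450/6400)²·0.596·0.404/46 = 0.000268687
  stratum Central: (950/6400)²·0.412·0.588/113 = 4.72371e-05
V̂(p̂_st) = 0.000582941; SE = √V̂ = 0.0241442

p̂_st ≈ 0.5396, SE ≈ 0.0241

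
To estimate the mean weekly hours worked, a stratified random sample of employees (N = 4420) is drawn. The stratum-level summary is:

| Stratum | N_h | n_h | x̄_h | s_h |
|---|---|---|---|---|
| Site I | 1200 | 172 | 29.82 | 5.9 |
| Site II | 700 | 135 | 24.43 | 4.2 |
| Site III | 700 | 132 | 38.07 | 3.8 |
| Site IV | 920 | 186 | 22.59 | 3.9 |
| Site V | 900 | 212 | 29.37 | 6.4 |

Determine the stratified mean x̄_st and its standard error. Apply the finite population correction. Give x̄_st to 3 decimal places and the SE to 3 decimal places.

x̄_st ≈ 28.676, SE ≈ 0.163

x̄_st = Σ W_h x̄_h = (1200·29.82 + 700·24.43 + 700·38.07 + 920·22.59 + 900·29.37)/4420 = 28.67643
V̂(x̄_st) = Σ W_h² (1 − n_h/N_h) s_h²/n_h, with W_h = N_h/N and N = 4420:
  stratum Site I: (1200/4420)²·(1 − 172/1200)·5.9²/172 = 0.0127793
  stratum Site II: (700/4420)²·(1 − 135/700)·4.2²/135 = 0.00264525
  stratum Site III: (700/4420)²·(1 − 132/700)·3.8²/132 = 0.00222636
  stratum Site IV: (920/4420)²·(1 − 186/920)·3.9²/186 = 0.00282654
  stratum Site V: (900/4420)²·(1 − 212/900)·6.4²/212 = 0.00612365
V̂(x̄_st) = 0.0266011
SE(x̄_st) = √0.0266011 = 0.163098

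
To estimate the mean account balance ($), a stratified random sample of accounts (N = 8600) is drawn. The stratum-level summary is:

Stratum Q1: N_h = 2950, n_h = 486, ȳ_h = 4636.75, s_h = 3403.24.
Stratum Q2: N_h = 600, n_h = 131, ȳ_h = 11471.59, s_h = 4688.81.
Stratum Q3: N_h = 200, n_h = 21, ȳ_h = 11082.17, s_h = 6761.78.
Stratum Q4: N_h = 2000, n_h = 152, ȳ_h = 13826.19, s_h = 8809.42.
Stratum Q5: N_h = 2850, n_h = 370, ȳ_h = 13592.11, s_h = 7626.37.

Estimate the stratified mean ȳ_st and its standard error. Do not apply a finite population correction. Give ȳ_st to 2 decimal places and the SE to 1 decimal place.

ȳ_st = Σ W_h ȳ_h = (2950·4636.75 + 600·11471.59 + 200·11082.17 + 2000·13826.19 + 2850·13592.11)/8600 = 10368.33651
V̂(ȳ_st) = Σ W_h² s_h²/n_h, with W_h = N_h/N and N = 8600:
  stratum Q1: (2950/8600)²·3403.24²/486 = 2804.12
  stratum Q2: (600/8600)²·4688.81²/131 = 816.882
  stratum Q3: (200/8600)²·6761.78²/21 = 1177.51
  stratum Q4: (2000/8600)²·8809.42²/152 = 27613
  stratum Q5: (2850/8600)²·7626.37²/370 = 17263.4
V̂(ȳ_st) = 49675
SE(ȳ_st) = √49675 = 222.879

ȳ_st ≈ 10368.34, SE ≈ 222.9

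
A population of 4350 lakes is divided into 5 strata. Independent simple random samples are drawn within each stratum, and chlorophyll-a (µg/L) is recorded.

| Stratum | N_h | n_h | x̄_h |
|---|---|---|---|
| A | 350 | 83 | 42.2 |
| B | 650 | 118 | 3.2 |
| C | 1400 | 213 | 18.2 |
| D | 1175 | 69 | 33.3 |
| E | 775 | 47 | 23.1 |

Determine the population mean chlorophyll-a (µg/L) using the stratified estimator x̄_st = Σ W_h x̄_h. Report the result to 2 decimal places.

x̄_st ≈ 22.84

N = Σ N_h = 4350. Stratum weights W_h = N_h/N.
x̄_st = (350·42.2 + 650·3.2 + 1400·18.2 + 1175·33.3 + 775·23.1) / 4350 = 22.8414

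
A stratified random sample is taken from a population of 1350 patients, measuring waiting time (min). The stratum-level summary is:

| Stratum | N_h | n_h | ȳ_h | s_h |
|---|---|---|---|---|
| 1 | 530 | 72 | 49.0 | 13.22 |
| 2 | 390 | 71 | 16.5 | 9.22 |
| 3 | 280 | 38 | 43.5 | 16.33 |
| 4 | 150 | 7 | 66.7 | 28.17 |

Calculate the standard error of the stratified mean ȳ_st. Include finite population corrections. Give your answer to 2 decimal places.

SE(ȳ_st) ≈ 1.41

V̂(ȳ_st) = Σ W_h² (1 − n_h/N_h) s_h²/n_h, with W_h = N_h/N and N = 1350:
  stratum 1: (530/1350)²·(1 − 72/530)·13.22²/72 = 0.323299
  stratum 2: (390/1350)²·(1 − 71/390)·9.22²/71 = 0.0817318
  stratum 3: (280/1350)²·(1 − 38/280)·16.33²/38 = 0.260912
  stratum 4: (150/1350)²·(1 − 7/150)·28.17²/7 = 1.33424
V̂(ȳ_st) = 2.00019
SE(ȳ_st) = √2.00019 = 1.41428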